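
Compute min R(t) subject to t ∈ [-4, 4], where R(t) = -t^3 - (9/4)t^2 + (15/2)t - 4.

-74

The derivative is -3t^2 - (9/2)t + 15/2, which vanishes at t = -5/2 and t = 1.
Evaluating at the critical points and endpoints: R(-4) = -6,  R(-5/2) = -339/16,  R(1) = 1/4,  R(4) = -74.
So the minimum is R(4) = -74.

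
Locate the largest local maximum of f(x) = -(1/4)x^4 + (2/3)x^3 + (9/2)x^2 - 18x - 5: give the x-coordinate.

-3

Critical points: f'(x) = -x^3 + 2x^2 + 9x - 18 vanishes at x = -3, 2, 3.
Since f''(x) = -3x^2 + 4x + 9, we get f''(-3) = -30 < 0 ⇒ local maximum; f''(2) = 5 > 0 ⇒ local minimum; f''(3) = -6 < 0 ⇒ local maximum.
Thus f has its largest local maximum at x = -3, with value 205/4.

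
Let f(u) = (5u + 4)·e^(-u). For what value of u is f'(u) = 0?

Differentiating with the product rule gives f'(u) = (-5u + 1)·e^(-u). Since e^(-u) > 0, the only critical point is u = 1/5.
f''(1/5) has the same sign as -5 < 0, so this is a local maximum.
f(1/5) = (5)·e^(-1/5) ≈ 4.0937.

1/5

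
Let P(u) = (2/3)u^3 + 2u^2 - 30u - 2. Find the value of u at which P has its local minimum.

3

P'(u) = 2u^2 + 4u - 30 = 0 at u = -5, 3.
P''(u) = 4u + 4. P''(-5) = -16 < 0 ⇒ local maximum; P''(3) = 16 > 0 ⇒ local minimum.
Thus P has its local minimum at u = 3, with value -56.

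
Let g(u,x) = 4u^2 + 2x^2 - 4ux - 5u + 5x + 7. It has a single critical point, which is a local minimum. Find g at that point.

31/8

∂g/∂u = 8u - 4x - 5 = 0 and ∂g/∂x = -4u + 4x + 5 = 0, so (u, x) = (0, -5/4).
The Hessian has g_{uu} = 8, g_{xx} = 4, g_{ux} = -4, giving D = 16 > 0 with g_{uu} > 0, so the point is a local minimum.
g(0, -5/4) = 31/8.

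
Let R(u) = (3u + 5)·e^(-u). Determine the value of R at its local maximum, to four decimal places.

Differentiating with the product rule gives R'(u) = (-3u - 2)·e^(-u). Since e^(-u) > 0, the only critical point is u = -2/3.
R''(-2/3) has the same sign as -3 < 0, so this is a local maximum.
R(-2/3) = (3)·e^(2/3) ≈ 5.8432.

5.8432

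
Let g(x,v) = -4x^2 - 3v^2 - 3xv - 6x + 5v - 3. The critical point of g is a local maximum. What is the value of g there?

181/39

∂g/∂x = -8x - 3v - 6 = 0 and ∂g/∂v = -3x - 6v + 5 = 0, so (x, v) = (-17/13, 58/39).
The Hessian has g_{xx} = -8, g_{vv} = -6, g_{xv} = -3, giving D = 39 > 0 with g_{xx} < 0, so the point is a local maximum.
g(-17/13, 58/39) = 181/39.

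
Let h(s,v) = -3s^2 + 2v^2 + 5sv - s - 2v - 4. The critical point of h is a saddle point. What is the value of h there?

-216/49

∂h/∂s = -6s + 5v - 1 = 0 and ∂h/∂v = 5s + 4v - 2 = 0, so (s, v) = (6/49, 17/49).
The Hessian has h_{ss} = -6, h_{vv} = 4, h_{sv} = 5, giving D = -49 < 0, so the point is a saddle point.
h(6/49, 17/49) = -216/49.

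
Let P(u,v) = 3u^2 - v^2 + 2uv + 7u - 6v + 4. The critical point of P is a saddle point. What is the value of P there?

∂P/∂u = 6u + 2v + 7 = 0 and ∂P/∂v = 2u - 2v - 6 = 0, so (u, v) = (-1/8, -25/8).
The Hessian has P_{uu} = 6, P_{vv} = -2, P_{uv} = 2, giving D = -16 < 0, so the point is a saddle point.
P(-1/8, -25/8) = 207/16.

207/16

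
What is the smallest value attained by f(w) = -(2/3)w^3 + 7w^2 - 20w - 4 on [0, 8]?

-172/3

f'(w) = -2w^2 + 14w - 20, which vanishes at w = 2 and w = 5.
Evaluating at the critical points and endpoints: f(0) = -4, f(2) = -64/3, f(5) = -37/3, f(8) = -172/3.
So the minimum is f(8) = -172/3.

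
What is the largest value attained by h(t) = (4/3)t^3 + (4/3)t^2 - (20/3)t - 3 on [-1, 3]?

25

h'(t) = 4t^2 + (8/3)t - 20/3, whose only zero in [-1, 3] is t = 1.
Compare values at every candidate in [-1, 3]: h(-1) = 11/3, h(1) = -7, h(3) = 25.
The maximum over the interval is 25, attained at t = 3.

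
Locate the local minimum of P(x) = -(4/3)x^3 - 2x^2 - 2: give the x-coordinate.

Critical points: P'(x) = -4x^2 - 4x vanishes at x = -1, 0.
Second-derivative test with P''(x) = -8x - 4: P''(-1) = 4 > 0 ⇒ local minimum; P''(0) = -4 < 0 ⇒ local maximum.
The local minimum is P(-1) = -8/3.

-1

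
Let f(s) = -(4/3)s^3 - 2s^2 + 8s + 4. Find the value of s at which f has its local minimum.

f'(s) = -4s^2 - 4s + 8 = 0 at s = -2, 1.
Second-derivative test with f''(s) = -8s - 4: f''(-2) = 12 > 0 ⇒ local minimum; f''(1) = -12 < 0 ⇒ local maximum.
Thus f has its local minimum at s = -2, with value -28/3.

-2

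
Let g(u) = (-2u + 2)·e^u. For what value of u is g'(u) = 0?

Differentiating with the product rule gives g'(u) = (-2u)·e^u. Since e^u > 0, the only critical point is u = 0.
g''(0) has the same sign as -2 < 0, so this is a local maximum.
g(0) = (2)·e^(0) ≈ 2.0000.

0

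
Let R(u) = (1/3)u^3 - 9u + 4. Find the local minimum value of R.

R'(u) = u^2 - 9 = 0 at u = -3, 3.
Since R''(u) = 2u, we get R''(-3) = -6 < 0 ⇒ local maximum; R''(3) = 6 > 0 ⇒ local minimum.
The local minimum is R(3) = -14.

-14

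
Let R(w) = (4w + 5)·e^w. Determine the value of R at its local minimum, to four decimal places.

R'(w) = 4·e^w + (4w + 5)·1·e^w = (4w + 9)·e^w. Since e^w > 0, the only critical point is w = -9/4.
R''(-9/4) has the same sign as 4 > 0, so this is a local minimum.
R(-9/4) = (-4)·e^(-9/4) ≈ -0.4216.

-0.4216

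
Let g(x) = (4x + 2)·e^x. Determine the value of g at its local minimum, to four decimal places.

-0.8925

By the product rule, g'(x) = (4x + 6)·e^x. Since e^x > 0, the only critical point is x = -3/2.
g''(-3/2) has the same sign as 4 > 0, so this is a local minimum.
g(-3/2) = (-4)·e^(-3/2) ≈ -0.8925.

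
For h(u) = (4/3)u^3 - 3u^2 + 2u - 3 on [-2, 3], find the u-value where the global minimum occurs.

h'(u) = 4u^2 - 6u + 2, which vanishes at u = 1/2 and u = 1.
Candidates: h(-2) = -89/3,  h(1/2) = -31/12,  h(1) = -8/3,  h(3) = 12.
The minimum over the interval is -89/3, attained at u = -2.

-2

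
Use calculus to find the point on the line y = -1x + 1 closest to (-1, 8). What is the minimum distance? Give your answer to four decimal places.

4.2426

Minimize D(x)^2 = (x + 1)^2 + (-x - 7)^2.
d/dx[D^2] = 2(x + 1) + 2·(-1)·(-x - 7) = 0 ⇒ x = -4.
Then y = 5 and the distance is √(18) ≈ 4.2426.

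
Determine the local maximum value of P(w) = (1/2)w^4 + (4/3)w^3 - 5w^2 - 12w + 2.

49/6

Critical points: P'(w) = 2w^3 + 4w^2 - 10w - 12 vanishes at w = -3, -1, 2.
Since P''(w) = 6w^2 + 8w - 10, we get P''(-3) = 20 > 0 ⇒ local minimum; P''(-1) = -12 < 0 ⇒ local maximum; P''(2) = 30 > 0 ⇒ local minimum.
The local maximum is P(-1) = 49/6.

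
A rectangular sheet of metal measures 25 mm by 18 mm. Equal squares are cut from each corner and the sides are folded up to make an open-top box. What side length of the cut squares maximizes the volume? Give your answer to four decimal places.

3.4436

With cut size x, the volume is V(x) = x(25 − 2x)(18 − 2x) for 0 < x < 9.
V'(x) = 12x^2 − 172x + 450. Setting V'(x) = 0 gives x ≈ 3.4436 (the root in (0, 9)).
V''(x) = 24x − 172 is negative there, so this is the maximum; V ≈ 693.1413.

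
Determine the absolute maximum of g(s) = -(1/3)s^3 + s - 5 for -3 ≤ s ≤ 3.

1

The derivative is -s^2 + 1, which vanishes at s = -1 and s = 1.
Evaluating at the critical points and endpoints: g(-3) = 1; g(-1) = -17/3; g(1) = -13/3; g(3) = -11.
The maximum over the interval is 1, attained at s = -3.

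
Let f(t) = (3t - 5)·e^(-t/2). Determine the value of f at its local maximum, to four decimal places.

f'(t) = 3·e^(-t/2) + (3t - 5)·(-1/2)·e^(-t/2) = (-(3/2)t + 11/2)·e^(-t/2). Since e^(-t/2) > 0, the only critical point is t = 11/3.
f''(11/3) has the same sign as -3/2 < 0, so this is a local maximum.
f(11/3) = (6)·e^(-11/6) ≈ 0.9593.

0.9593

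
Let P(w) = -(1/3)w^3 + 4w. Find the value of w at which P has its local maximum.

2

P'(w) = -w^2 + 4. Setting P'(w) = 0 gives w ∈ {-2, 2}.
P''(w) = -2w. P''(-2) = 4 > 0 ⇒ local minimum; P''(2) = -4 < 0 ⇒ local maximum.
So the local maximum value is P(2) = 16/3.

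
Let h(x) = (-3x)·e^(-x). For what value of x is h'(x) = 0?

1

h'(x) = (-3)·e^(-x) + (-3x)·(-1)·e^(-x) = (3x - 3)·e^(-x). Since e^(-x) > 0, the only critical point is x = 1.
h''(1) has the same sign as 3 > 0, so this is a local minimum.
h(1) = (-3)·e^(-1) ≈ -1.1036.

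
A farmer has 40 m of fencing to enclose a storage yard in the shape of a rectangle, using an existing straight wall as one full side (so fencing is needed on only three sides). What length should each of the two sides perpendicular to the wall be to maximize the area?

Let the sides perpendicular to the wall have length x and the parallel side y, so 2x + y = 40 and the area is A = xy = x(40 − 2x).
A'(x) = 40 − 4x = 0 gives x = 10, and A''(x) = −4 < 0 confirms a maximum.
Then y = 40 − 2·10 = 20 and A = 200.

10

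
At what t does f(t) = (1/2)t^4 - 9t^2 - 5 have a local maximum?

0

f'(t) = 2t^3 - 18t = 0 at t = -3, 0, 3.
Since f''(t) = 6t^2 - 18, we get f''(-3) = 36 > 0 ⇒ local minimum; f''(0) = -18 < 0 ⇒ local maximum; f''(3) = 36 > 0 ⇒ local minimum.
So the local maximum value is f(0) = -5.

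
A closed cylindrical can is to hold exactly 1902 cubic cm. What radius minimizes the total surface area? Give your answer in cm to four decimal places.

With radius r and height h, πr²h = 1902 so h = 1902/(πr²), and S(r) = 2πr² + 2πrh = 2πr² + 2·1902/r.
S'(r) = 4πr − 2·1902/r² = 0 ⇒ r³ = 1902/(2π), so r ≈ 6.7144 and h = 2r ≈ 13.4289.
S''(r) = 4π + 4·1902/r³ > 0, so this is the minimum; S ≈ 849.8094.

6.7144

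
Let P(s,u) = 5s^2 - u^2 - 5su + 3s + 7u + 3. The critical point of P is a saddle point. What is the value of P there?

∂P/∂s = 10s - 5u + 3 = 0 and ∂P/∂u = -5s - 2u + 7 = 0, so (s, u) = (29/45, 17/9).
The Hessian has P_{ss} = 10, P_{uu} = -2, P_{su} = -5, giving D = -45 < 0, so the point is a saddle point.
P(29/45, 17/9) = 476/45.

476/45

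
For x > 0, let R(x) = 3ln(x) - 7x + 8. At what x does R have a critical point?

3/7

R'(x) = 3/x − 7 = 0 gives x = 3/7.
R''(x) = -3/x², which is negative for x > 0, so this is a local maximum.
R(3/7) = 3·ln(3/7) - 3 + 8 ≈ 2.4581.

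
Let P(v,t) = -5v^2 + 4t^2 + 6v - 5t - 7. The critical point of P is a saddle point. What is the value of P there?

-541/80

∂P/∂v = -10v + 6 = 0 and ∂P/∂t = 8t - 5 = 0, so (v, t) = (3/5, 5/8).
The Hessian has P_{vv} = -10, P_{tt} = 8, P_{vt} = 0, giving D = -80 < 0, so the point is a saddle point.
P(3/5, 5/8) = -541/80.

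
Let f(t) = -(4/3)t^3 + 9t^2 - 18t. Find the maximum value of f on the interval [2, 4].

-9

f'(t) = -4t^2 + 18t - 18, whose only zero in [2, 4] is t = 3.
Candidates: f(2) = -32/3,  f(3) = -9,  f(4) = -40/3.
Hence the absolute maximum is -9 at t = 3.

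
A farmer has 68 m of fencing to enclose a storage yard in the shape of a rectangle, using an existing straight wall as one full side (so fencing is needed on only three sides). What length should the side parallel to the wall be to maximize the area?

34

Let the sides perpendicular to the wall have length x and the parallel side y, so 2x + y = 68 and the area is A = xy = x(68 − 2x).
A'(x) = 68 − 4x = 0 gives x = 17, and A''(x) = −4 < 0 confirms a maximum.
Then y = 68 − 2·17 = 34 and A = 578.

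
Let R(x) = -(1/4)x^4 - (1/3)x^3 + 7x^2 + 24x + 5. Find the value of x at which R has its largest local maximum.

R'(x) = -x^3 - x^2 + 14x + 24. Setting R'(x) = 0 gives x ∈ {-3, -2, 4}.
Second-derivative test with R''(x) = -3x^2 - 2x + 14: R''(-3) = -7 < 0 ⇒ local maximum; R''(-2) = 6 > 0 ⇒ local minimum; R''(4) = -42 < 0 ⇒ local maximum.
So the largest local maximum value is R(4) = 383/3.

4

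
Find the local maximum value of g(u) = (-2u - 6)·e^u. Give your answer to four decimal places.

Differentiating with the product rule gives g'(u) = (-2u - 8)·e^u. Since e^u > 0, the only critical point is u = -4.
g''(-4) has the same sign as -2 < 0, so this is a local maximum.
g(-4) = (2)·e^(-4) ≈ 0.0366.

0.0366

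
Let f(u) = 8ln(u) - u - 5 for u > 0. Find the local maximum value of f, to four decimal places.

3.6355

f'(u) = 8/u − 1 = 0 gives u = 8.
f''(u) = -8/u², which is negative for u > 0, so this is a local maximum.
f(8) = 8·ln(8) - 8 - 5 ≈ 3.6355.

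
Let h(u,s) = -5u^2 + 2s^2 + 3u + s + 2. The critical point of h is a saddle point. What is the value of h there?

∂h/∂u = -10u + 3 = 0 and ∂h/∂s = 4s + 1 = 0, so (u, s) = (3/10, -1/4).
The Hessian has h_{uu} = -10, h_{ss} = 4, h_{us} = 0, giving D = -40 < 0, so the point is a saddle point.
h(3/10, -1/4) = 93/40.

93/40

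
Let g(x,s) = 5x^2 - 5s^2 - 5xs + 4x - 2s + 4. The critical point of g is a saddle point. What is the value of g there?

∂g/∂x = 10x - 5s + 4 = 0 and ∂g/∂s = -5x - 10s - 2 = 0, so (x, s) = (-2/5, 0).
The Hessian has g_{xx} = 10, g_{ss} = -10, g_{xs} = -5, giving D = -125 < 0, so the point is a saddle point.
g(-2/5, 0) = 16/5.

16/5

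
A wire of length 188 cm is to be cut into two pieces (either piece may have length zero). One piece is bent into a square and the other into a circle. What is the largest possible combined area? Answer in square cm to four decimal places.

2812.5862

Let x be the length used for the square. Square side x/4; circle radius (188−x)/(2π).
A(x) = (x/4)² + π·((188−x)/(2π))² = x²/16 + (188−x)²/(4π) for 0 ≤ x ≤ 188. A'(x) = x/8 − (188−x)/(2π) = 0 gives x = 4·188/(π+4) ≈ 105.2986.
A'' > 0, so the interior critical point is a minimum; the maximum is at an endpoint. A(0) = 2812.5862 and A(188) = 2209.0000, so the largest area is 2812.5862.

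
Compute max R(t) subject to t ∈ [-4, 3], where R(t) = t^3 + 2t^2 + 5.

The derivative is 3t^2 + 4t, which vanishes at t = -4/3 and t = 0.
Compare values at every candidate in [-4, 3]: R(-4) = -27, R(-4/3) = 167/27, R(0) = 5, R(3) = 50.
So the maximum is R(3) = 50.

50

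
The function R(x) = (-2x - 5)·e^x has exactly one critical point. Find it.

R'(x) = (-2)·e^x + (-2x - 5)·1·e^x = (-2x - 7)·e^x. Since e^x > 0, the only critical point is x = -7/2.
R''(-7/2) has the same sign as -2 < 0, so this is a local maximum.
R(-7/2) = (2)·e^(-7/2) ≈ 0.0604.

-7/2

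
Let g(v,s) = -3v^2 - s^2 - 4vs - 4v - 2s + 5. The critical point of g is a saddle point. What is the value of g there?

6

∂g/∂v = -6v - 4s - 4 = 0 and ∂g/∂s = -4v - 2s - 2 = 0, so (v, s) = (0, -1).
The Hessian has g_{vv} = -6, g_{ss} = -2, g_{vs} = -4, giving D = -4 < 0, so the point is a saddle point.
g(0, -1) = 6.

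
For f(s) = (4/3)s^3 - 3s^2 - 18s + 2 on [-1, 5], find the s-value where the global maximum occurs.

-1

The derivative is 4s^2 - 6s - 18, whose only zero in [-1, 5] is s = 3.
Compare values at every candidate in [-1, 5]: f(-1) = 47/3,  f(3) = -43,  f(5) = 11/3.
Hence the absolute maximum is 47/3 at s = -1.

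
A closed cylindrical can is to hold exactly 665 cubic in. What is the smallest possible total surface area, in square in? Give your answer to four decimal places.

With radius r and height h, πr²h = 665 so h = 665/(πr²), and S(r) = 2πr² + 2πrh = 2πr² + 2·665/r.
S'(r) = 4πr − 2·665/r² = 0 ⇒ r³ = 665/(2π), so r ≈ 4.7302 and h = 2r ≈ 9.4604.
S''(r) = 4π + 4·665/r³ > 0, so this is the minimum; S ≈ 421.7570.

421.7570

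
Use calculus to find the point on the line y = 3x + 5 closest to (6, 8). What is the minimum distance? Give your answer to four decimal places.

Minimize D(x)^2 = (x - 6)^2 + (3x - 3)^2.
d/dx[D^2] = 2(x - 6) + 2·3·(3x - 3) = 0 ⇒ x = 3/2.
Then y = 19/2 and the distance is √(45/2) ≈ 4.7434.

4.7434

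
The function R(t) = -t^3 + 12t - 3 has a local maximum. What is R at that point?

13

R'(t) = -3t^2 + 12. Setting R'(t) = 0 gives t ∈ {-2, 2}.
Second-derivative test with R''(t) = -6t: R''(-2) = 12 > 0 ⇒ local minimum; R''(2) = -12 < 0 ⇒ local maximum.
The local maximum is R(2) = 13.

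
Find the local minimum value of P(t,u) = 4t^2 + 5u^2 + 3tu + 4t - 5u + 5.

∂P/∂t = 8t + 3u + 4 = 0 and ∂P/∂u = 3t + 10u - 5 = 0, so (t, u) = (-55/71, 52/71).
The Hessian has P_{tt} = 8, P_{uu} = 10, P_{tu} = 3, giving D = 71 > 0 with P_{tt} > 0, so the point is a local minimum.
P(-55/71, 52/71) = 115/71.

115/71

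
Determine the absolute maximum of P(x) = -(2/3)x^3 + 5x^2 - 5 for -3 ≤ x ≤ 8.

The derivative is -2x^2 + 10x, which vanishes at x = 0 and x = 5.
Candidates: P(-3) = 58; P(0) = -5; P(5) = 110/3; P(8) = -79/3.
So the maximum is P(-3) = 58.

58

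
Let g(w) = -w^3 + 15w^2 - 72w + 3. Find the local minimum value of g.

g'(w) = -3w^2 + 30w - 72 = 0 at w = 4, 6.
Second-derivative test with g''(w) = -6w + 30: g''(4) = 6 > 0 ⇒ local minimum; g''(6) = -6 < 0 ⇒ local maximum.
So the local minimum value is g(4) = -109.

-109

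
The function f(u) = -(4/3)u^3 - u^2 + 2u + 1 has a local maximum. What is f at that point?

19/12

Critical points: f'(u) = -4u^2 - 2u + 2 vanishes at u = -1, 1/2.
Second-derivative test with f''(u) = -8u - 2: f''(-1) = 6 > 0 ⇒ local minimum; f''(1/2) = -6 < 0 ⇒ local maximum.
So the local maximum value is f(1/2) = 19/12.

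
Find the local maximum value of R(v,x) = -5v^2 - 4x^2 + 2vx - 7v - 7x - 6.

83/76

∂R/∂v = -10v + 2x - 7 = 0 and ∂R/∂x = 2v - 8x - 7 = 0, so (v, x) = (-35/38, -21/19).
The Hessian has R_{vv} = -10, R_{xx} = -8, R_{vx} = 2, giving D = 76 > 0 with R_{vv} < 0, so the point is a local maximum.
R(-35/38, -21/19) = 83/76.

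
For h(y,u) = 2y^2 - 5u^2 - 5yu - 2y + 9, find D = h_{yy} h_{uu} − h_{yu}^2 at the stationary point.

∂h/∂y = 4y - 5u - 2 = 0 and ∂h/∂u = -5y - 10u = 0, so (y, u) = (4/13, -2/13).
The Hessian has h_{yy} = 4, h_{uu} = -10, h_{yu} = -5, giving D = -65 < 0, so the point is a saddle point.
D = (4)·(-10) − (-5)^2 = -65.

-65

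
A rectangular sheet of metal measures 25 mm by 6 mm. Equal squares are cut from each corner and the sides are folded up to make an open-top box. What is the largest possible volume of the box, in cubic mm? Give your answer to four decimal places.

With cut size x, the volume is V(x) = x(25 − 2x)(6 − 2x) for 0 < x < 3.
V'(x) = 12x^2 − 124x + 150. Setting V'(x) = 0 gives x ≈ 1.3991 (the root in (0, 3)).
V''(x) = 24x − 124 is negative there, so this is the maximum; V ≈ 99.4560.

99.4560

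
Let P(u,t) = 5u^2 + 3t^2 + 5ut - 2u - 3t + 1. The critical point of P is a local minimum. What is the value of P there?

8/35

∂P/∂u = 10u + 5t - 2 = 0 and ∂P/∂t = 5u + 6t - 3 = 0, so (u, t) = (-3/35, 4/7).
The Hessian has P_{uu} = 10, P_{tt} = 6, P_{ut} = 5, giving D = 35 > 0 with P_{uu} > 0, so the point is a local minimum.
P(-3/35, 4/7) = 8/35.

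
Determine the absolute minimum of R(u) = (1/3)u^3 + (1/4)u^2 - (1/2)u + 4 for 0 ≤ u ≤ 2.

185/48

R'(u) = u^2 + (1/2)u - 1/2, whose only zero in [0, 2] is u = 1/2.
Candidates: R(0) = 4,  R(1/2) = 185/48,  R(2) = 20/3.
So the minimum is R(1/2) = 185/48.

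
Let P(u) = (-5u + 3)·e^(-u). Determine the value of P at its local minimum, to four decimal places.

Differentiating with the product rule gives P'(u) = (5u - 8)·e^(-u). Since e^(-u) > 0, the only critical point is u = 8/5.
P''(8/5) has the same sign as 5 > 0, so this is a local minimum.
P(8/5) = (-5)·e^(-8/5) ≈ -1.0095.

-1.0095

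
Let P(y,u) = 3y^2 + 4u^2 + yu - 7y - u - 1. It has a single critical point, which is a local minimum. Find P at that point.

-239/47

∂P/∂y = 6y + u - 7 = 0 and ∂P/∂u = y + 8u - 1 = 0, so (y, u) = (55/47, -1/47).
The Hessian has P_{yy} = 6, P_{uu} = 8, P_{yu} = 1, giving D = 47 > 0 with P_{yy} > 0, so the point is a local minimum.
P(55/47, -1/47) = -239/47.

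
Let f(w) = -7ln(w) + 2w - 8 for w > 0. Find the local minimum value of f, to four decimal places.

f'(w) = -7/w + 2 = 0 gives w = 7/2.
f''(w) = 7/w², which is positive for w > 0, so this is a local minimum.
f(7/2) = -7·ln(7/2) + 7 - 8 ≈ -9.7693.

-9.7693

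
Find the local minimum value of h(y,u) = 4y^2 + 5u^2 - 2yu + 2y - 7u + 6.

67/19

∂h/∂y = 8y - 2u + 2 = 0 and ∂h/∂u = -2y + 10u - 7 = 0, so (y, u) = (-3/38, 13/19).
The Hessian has h_{yy} = 8, h_{uu} = 10, h_{yu} = -2, giving D = 76 > 0 with h_{yy} > 0, so the point is a local minimum.
h(-3/38, 13/19) = 67/19.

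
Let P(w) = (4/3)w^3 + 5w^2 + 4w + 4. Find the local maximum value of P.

16/3

P'(w) = 4w^2 + 10w + 4. Setting P'(w) = 0 gives w ∈ {-2, -1/2}.
P''(w) = 8w + 10. P''(-2) = -6 < 0 ⇒ local maximum; P''(-1/2) = 6 > 0 ⇒ local minimum.
So the local maximum value is P(-2) = 16/3.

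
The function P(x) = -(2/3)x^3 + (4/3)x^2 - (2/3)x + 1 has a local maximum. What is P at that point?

P'(x) = -2x^2 + (8/3)x - 2/3. Setting P'(x) = 0 gives x ∈ {1/3, 1}.
Since P''(x) = -4x + 8/3, we get P''(1/3) = 4/3 > 0 ⇒ local minimum; P''(1) = -4/3 < 0 ⇒ local maximum.
Thus P has its local maximum at x = 1, with value 1.

1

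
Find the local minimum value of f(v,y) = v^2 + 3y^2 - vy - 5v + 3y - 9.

-168/11

∂f/∂v = 2v - y - 5 = 0 and ∂f/∂y = -v + 6y + 3 = 0, so (v, y) = (27/11, -1/11).
The Hessian has f_{vv} = 2, f_{yy} = 6, f_{vy} = -1, giving D = 11 > 0 with f_{vv} > 0, so the point is a local minimum.
f(27/11, -1/11) = -168/11.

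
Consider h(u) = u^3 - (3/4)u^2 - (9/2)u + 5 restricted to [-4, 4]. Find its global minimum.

-53

The derivative is 3u^2 - (3/2)u - 9/2, which vanishes at u = -1 and u = 3/2.
Compare values at every candidate in [-4, 4]: h(-4) = -53, h(-1) = 31/4, h(3/2) = -1/16, h(4) = 39.
Hence the absolute minimum is -53 at u = -4.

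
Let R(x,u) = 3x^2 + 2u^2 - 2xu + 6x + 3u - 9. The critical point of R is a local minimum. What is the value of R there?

∂R/∂x = 6x - 2u + 6 = 0 and ∂R/∂u = -2x + 4u + 3 = 0, so (x, u) = (-3/2, -3/2).
The Hessian has R_{xx} = 6, R_{uu} = 4, R_{xu} = -2, giving D = 20 > 0 with R_{xx} > 0, so the point is a local minimum.
R(-3/2, -3/2) = -63/4.

-63/4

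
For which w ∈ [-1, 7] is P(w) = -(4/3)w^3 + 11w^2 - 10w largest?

5

Differentiating, P'(w) = -4w^2 + 22w - 10; which vanishes at w = 1/2 and w = 5.
Evaluating at the critical points and endpoints: P(-1) = 67/3; P(1/2) = -29/12; P(5) = 175/3; P(7) = 35/3.
So the maximum is P(5) = 175/3.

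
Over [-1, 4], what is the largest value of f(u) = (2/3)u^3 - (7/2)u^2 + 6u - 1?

f'(u) = 2u^2 - 7u + 6, which vanishes at u = 3/2 and u = 2.
Evaluating at the critical points and endpoints: f(-1) = -67/6,  f(3/2) = 19/8,  f(2) = 7/3,  f(4) = 29/3.
Hence the absolute maximum is 29/3 at u = 4.

29/3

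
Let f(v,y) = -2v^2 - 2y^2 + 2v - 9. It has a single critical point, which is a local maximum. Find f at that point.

∂f/∂v = -4v + 2 = 0 and ∂f/∂y = -4y = 0, so (v, y) = (1/2, 0).
The Hessian has f_{vv} = -4, f_{yy} = -4, f_{vy} = 0, giving D = 16 > 0 with f_{vv} < 0, so the point is a local maximum.
f(1/2, 0) = -17/2.

-17/2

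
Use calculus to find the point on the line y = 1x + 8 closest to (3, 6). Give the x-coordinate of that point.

1/2

Minimize D(x)^2 = (x - 3)^2 + (x + 2)^2.
d/dx[D^2] = 2(x - 3) + 2·1·(x + 2) = 0 ⇒ x = 1/2.
Then y = 17/2 and the distance is √(25/2) ≈ 3.5355.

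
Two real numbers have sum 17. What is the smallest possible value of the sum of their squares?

289/2

With a + b = 17, a^2 + b^2 = a^2 + (17 − a)^2.
The derivative 2a − 2(17 − a) = 4a − 34 vanishes at a = 17/2; second derivative 4 > 0, a minimum.
The minimum is 2·(17/2)^2 = 289/2.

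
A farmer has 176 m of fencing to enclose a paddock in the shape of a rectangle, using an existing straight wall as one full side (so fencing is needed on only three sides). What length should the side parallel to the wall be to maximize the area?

Let the sides perpendicular to the wall have length x and the parallel side y, so 2x + y = 176 and the area is A = xy = x(176 − 2x).
A'(x) = 176 − 4x = 0 gives x = 44, and A''(x) = −4 < 0 confirms a maximum.
Then y = 176 − 2·44 = 88 and A = 3872.

88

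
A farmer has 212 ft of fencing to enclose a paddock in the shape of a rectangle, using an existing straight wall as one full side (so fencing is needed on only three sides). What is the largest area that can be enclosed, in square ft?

5618

Let the sides perpendicular to the wall have length x and the parallel side y, so 2x + y = 212 and the area is A = xy = x(212 − 2x).
A'(x) = 212 − 4x = 0 gives x = 53, and A''(x) = −4 < 0 confirms a maximum.
Then y = 212 − 2·53 = 106 and A = 5618.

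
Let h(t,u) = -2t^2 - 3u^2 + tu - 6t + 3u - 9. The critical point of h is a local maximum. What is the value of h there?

∂h/∂t = -4t + u - 6 = 0 and ∂h/∂u = t - 6u + 3 = 0, so (t, u) = (-33/23, 6/23).
The Hessian has h_{tt} = -4, h_{uu} = -6, h_{tu} = 1, giving D = 23 > 0 with h_{tt} < 0, so the point is a local maximum.
h(-33/23, 6/23) = -99/23.

-99/23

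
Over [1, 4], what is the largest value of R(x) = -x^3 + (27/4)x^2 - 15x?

The derivative is -3x^2 + (27/2)x - 15, which vanishes at x = 2 and x = 5/2.
Candidates: R(1) = -37/4, R(2) = -11, R(5/2) = -175/16, R(4) = -16.
Hence the absolute maximum is -37/4 at x = 1.

-37/4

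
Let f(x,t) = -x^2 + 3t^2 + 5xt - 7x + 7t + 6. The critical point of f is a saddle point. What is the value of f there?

∂f/∂x = -2x + 5t - 7 = 0 and ∂f/∂t = 5x + 6t + 7 = 0, so (x, t) = (-77/37, 21/37).
The Hessian has f_{xx} = -2, f_{tt} = 6, f_{xt} = 5, giving D = -37 < 0, so the point is a saddle point.
f(-77/37, 21/37) = 565/37.

565/37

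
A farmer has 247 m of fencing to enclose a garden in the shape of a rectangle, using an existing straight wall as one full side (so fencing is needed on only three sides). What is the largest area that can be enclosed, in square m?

61009/8

Let the sides perpendicular to the wall have length x and the parallel side y, so 2x + y = 247 and the area is A = xy = x(247 − 2x).
A'(x) = 247 − 4x = 0 gives x = 247/4, and A''(x) = −4 < 0 confirms a maximum.
Then y = 247 − 2·247/4 = 247/2 and A = 61009/8.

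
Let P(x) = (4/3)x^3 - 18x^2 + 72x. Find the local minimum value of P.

P'(x) = 4x^2 - 36x + 72. Setting P'(x) = 0 gives x ∈ {3, 6}.
P''(x) = 8x - 36. P''(3) = -12 < 0 ⇒ local maximum; P''(6) = 12 > 0 ⇒ local minimum.
Thus P has its local minimum at x = 6, with value 72.

72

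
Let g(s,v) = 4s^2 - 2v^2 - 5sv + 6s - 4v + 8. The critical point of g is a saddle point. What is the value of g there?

∂g/∂s = 8s - 5v + 6 = 0 and ∂g/∂v = -5s - 4v - 4 = 0, so (s, v) = (-44/57, -2/57).
The Hessian has g_{ss} = 8, g_{vv} = -4, g_{sv} = -5, giving D = -57 < 0, so the point is a saddle point.
g(-44/57, -2/57) = 328/57.

328/57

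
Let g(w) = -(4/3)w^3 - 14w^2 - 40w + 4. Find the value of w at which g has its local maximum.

-2

Critical points: g'(w) = -4w^2 - 28w - 40 vanishes at w = -5, -2.
Second-derivative test with g''(w) = -8w - 28: g''(-5) = 12 > 0 ⇒ local minimum; g''(-2) = -12 < 0 ⇒ local maximum.
So the local maximum value is g(-2) = 116/3.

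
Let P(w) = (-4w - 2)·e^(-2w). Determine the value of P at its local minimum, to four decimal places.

-2.0000

P'(w) = (-4)·e^(-2w) + (-4w - 2)·(-2)·e^(-2w) = (8w)·e^(-2w). Since e^(-2w) > 0, the only critical point is w = 0.
P''(0) has the same sign as 8 > 0, so this is a local minimum.
P(0) = (-2)·e^(0) ≈ -2.0000.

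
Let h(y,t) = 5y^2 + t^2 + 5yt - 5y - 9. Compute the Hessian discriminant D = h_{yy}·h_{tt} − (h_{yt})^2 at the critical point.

-5

∂h/∂y = 10y + 5t - 5 = 0 and ∂h/∂t = 5y + 2t = 0, so (y, t) = (-2, 5).
The Hessian has h_{yy} = 10, h_{tt} = 2, h_{yt} = 5, giving D = -5 < 0, so the point is a saddle point.
D = (10)·(2) − (5)^2 = -5.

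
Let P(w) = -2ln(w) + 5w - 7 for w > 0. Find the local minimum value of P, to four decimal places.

P'(w) = -2/w + 5 = 0 gives w = 2/5.
P''(w) = 2/w², which is positive for w > 0, so this is a local minimum.
P(2/5) = -2·ln(2/5) + 2 - 7 ≈ -3.1674.

-3.1674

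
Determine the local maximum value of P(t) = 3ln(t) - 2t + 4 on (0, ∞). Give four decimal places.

P'(t) = 3/t − 2 = 0 gives t = 3/2.
P''(t) = -3/t², which is negative for t > 0, so this is a local maximum.
P(3/2) = 3·ln(3/2) - 3 + 4 ≈ 2.2164.

2.2164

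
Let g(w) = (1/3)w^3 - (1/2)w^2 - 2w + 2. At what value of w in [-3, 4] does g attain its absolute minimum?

g'(w) = w^2 - w - 2, which vanishes at w = -1 and w = 2.
Compare values at every candidate in [-3, 4]: g(-3) = -11/2,  g(-1) = 19/6,  g(2) = -4/3,  g(4) = 22/3.
So the minimum is g(-3) = -11/2.

-3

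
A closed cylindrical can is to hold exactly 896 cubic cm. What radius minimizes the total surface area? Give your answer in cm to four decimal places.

With radius r and height h, πr²h = 896 so h = 896/(πr²), and S(r) = 2πr² + 2πrh = 2πr² + 2·896/r.
S'(r) = 4πr − 2·896/r² = 0 ⇒ r³ = 896/(2π), so r ≈ 5.2245 and h = 2r ≈ 10.4490.
S''(r) = 4π + 4·896/r³ > 0, so this is the minimum; S ≈ 514.5014.

5.2245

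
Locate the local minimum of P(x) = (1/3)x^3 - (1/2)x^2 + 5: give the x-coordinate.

1

P'(x) = x^2 - x = 0 at x = 0, 1.
Since P''(x) = 2x - 1, we get P''(0) = -1 < 0 ⇒ local maximum; P''(1) = 1 > 0 ⇒ local minimum.
Thus P has its local minimum at x = 1, with value 29/6.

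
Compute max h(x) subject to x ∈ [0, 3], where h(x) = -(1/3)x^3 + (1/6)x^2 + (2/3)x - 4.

-7/2

h'(x) = -x^2 + (1/3)x + 2/3, whose only zero in [0, 3] is x = 1.
Evaluating at the critical points and endpoints: h(0) = -4,  h(1) = -7/2,  h(3) = -19/2.
So the maximum is h(1) = -7/2.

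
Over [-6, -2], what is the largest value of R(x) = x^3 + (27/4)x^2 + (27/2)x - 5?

-47/4

R'(x) = 3x^2 + (27/2)x + 27/2, whose only zero in [-6, -2] is x = -3.
Candidates: R(-6) = -59,  R(-3) = -47/4,  R(-2) = -13.
Hence the absolute maximum is -47/4 at x = -3.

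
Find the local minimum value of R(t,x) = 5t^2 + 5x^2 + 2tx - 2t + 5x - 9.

-343/32

∂R/∂t = 10t + 2x - 2 = 0 and ∂R/∂x = 2t + 10x + 5 = 0, so (t, x) = (5/16, -9/16).
The Hessian has R_{tt} = 10, R_{xx} = 10, R_{tx} = 2, giving D = 96 > 0 with R_{tt} > 0, so the point is a local minimum.
R(5/16, -9/16) = -343/32.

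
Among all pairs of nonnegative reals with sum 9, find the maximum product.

With x + y = 9, the product is P(x) = x(9 − x).
P'(x) = 9 − 2x = 0 gives x = 9/2; P'' = −2 < 0, so this is the maximum.
P = 9/2·9/2 = 81/4.

81/4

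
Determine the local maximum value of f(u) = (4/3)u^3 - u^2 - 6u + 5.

f'(u) = 4u^2 - 2u - 6 = 0 at u = -1, 3/2.
Second-derivative test with f''(u) = 8u - 2: f''(-1) = -10 < 0 ⇒ local maximum; f''(3/2) = 10 > 0 ⇒ local minimum.
Thus f has its local maximum at u = -1, with value 26/3.

26/3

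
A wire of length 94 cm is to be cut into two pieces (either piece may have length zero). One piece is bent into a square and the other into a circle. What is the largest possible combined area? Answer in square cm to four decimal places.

Let x be the length used for the square. Square side x/4; circle radius (94−x)/(2π).
A(x) = (x/4)² + π·((94−x)/(2π))² = x²/16 + (94−x)²/(4π) for 0 ≤ x ≤ 94. A'(x) = x/8 − (94−x)/(2π) = 0 gives x = 4·94/(π+4) ≈ 52.6493.
A'' > 0, so the interior critical point is a minimum; the maximum is at an endpoint. A(0) = 703.1465 and A(94) = 552.2500, so the largest area is 703.1465.

703.1465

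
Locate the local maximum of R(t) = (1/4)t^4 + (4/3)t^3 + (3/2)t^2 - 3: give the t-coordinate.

R'(t) = t^3 + 4t^2 + 3t. Setting R'(t) = 0 gives t ∈ {-3, -1, 0}.
Second-derivative test with R''(t) = 3t^2 + 8t + 3: R''(-3) = 6 > 0 ⇒ local minimum; R''(-1) = -2 < 0 ⇒ local maximum; R''(0) = 3 > 0 ⇒ local minimum.
So the local maximum value is R(-1) = -31/12.

-1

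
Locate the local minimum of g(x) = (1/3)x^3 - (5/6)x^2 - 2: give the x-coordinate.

5/3

g'(x) = x^2 - (5/3)x = 0 at x = 0, 5/3.
g''(x) = 2x - 5/3. g''(0) = -5/3 < 0 ⇒ local maximum; g''(5/3) = 5/3 > 0 ⇒ local minimum.
So the local minimum value is g(5/3) = -449/162.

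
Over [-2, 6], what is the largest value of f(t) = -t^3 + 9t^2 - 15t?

74

Differentiating, f'(t) = -3t^2 + 18t - 15; which vanishes at t = 1 and t = 5.
Compare values at every candidate in [-2, 6]: f(-2) = 74; f(1) = -7; f(5) = 25; f(6) = 18.
Hence the absolute maximum is 74 at t = -2.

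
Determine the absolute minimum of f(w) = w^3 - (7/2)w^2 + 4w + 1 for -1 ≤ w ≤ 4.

Differentiating, f'(w) = 3w^2 - 7w + 4; which vanishes at w = 1 and w = 4/3.
Candidates: f(-1) = -15/2, f(1) = 5/2, f(4/3) = 67/27, f(4) = 25.
The minimum over the interval is -15/2, attained at w = -1.

-15/2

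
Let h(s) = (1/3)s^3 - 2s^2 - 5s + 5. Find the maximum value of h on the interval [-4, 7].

Differentiating, h'(s) = s^2 - 4s - 5; which vanishes at s = -1 and s = 5.
Candidates: h(-4) = -85/3,  h(-1) = 23/3,  h(5) = -85/3,  h(7) = -41/3.
The maximum over the interval is 23/3, attained at s = -1.

23/3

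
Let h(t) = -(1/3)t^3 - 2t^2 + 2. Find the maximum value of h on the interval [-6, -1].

2

h'(t) = -t^2 - 4t, whose only zero in [-6, -1] is t = -4.
Candidates: h(-6) = 2, h(-4) = -26/3, h(-1) = 1/3.
The maximum over the interval is 2, attained at t = -6.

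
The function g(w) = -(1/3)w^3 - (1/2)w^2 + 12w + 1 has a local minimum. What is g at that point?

g'(w) = -w^2 - w + 12 = 0 at w = -4, 3.
Since g''(w) = -2w - 1, we get g''(-4) = 7 > 0 ⇒ local minimum; g''(3) = -7 < 0 ⇒ local maximum.
The local minimum is g(-4) = -101/3.

-101/3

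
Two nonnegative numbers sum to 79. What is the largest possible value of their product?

With x + y = 79, the product is P(x) = x(79 − x).
P'(x) = 79 − 2x = 0 gives x = 79/2; P'' = −2 < 0, so this is the maximum.
P = 79/2·79/2 = 6241/4.

6241/4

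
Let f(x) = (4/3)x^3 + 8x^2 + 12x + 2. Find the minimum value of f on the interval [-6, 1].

-70

The derivative is 4x^2 + 16x + 12, which vanishes at x = -3 and x = -1.
Compare values at every candidate in [-6, 1]: f(-6) = -70, f(-3) = 2, f(-1) = -10/3, f(1) = 70/3.
So the minimum is f(-6) = -70.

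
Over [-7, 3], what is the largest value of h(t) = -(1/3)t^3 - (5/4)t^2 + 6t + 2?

157/12

The derivative is -t^2 - (5/2)t + 6, which vanishes at t = -4 and t = 3/2.
Evaluating at the critical points and endpoints: h(-7) = 157/12; h(-4) = -62/3; h(3/2) = 113/16; h(3) = -1/4.
Hence the absolute maximum is 157/12 at t = -7.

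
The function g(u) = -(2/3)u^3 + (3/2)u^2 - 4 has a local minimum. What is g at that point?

g'(u) = -2u^2 + 3u. Setting g'(u) = 0 gives u ∈ {0, 3/2}.
g''(u) = -4u + 3. g''(0) = 3 > 0 ⇒ local minimum; g''(3/2) = -3 < 0 ⇒ local maximum.
The local minimum is g(0) = -4.

-4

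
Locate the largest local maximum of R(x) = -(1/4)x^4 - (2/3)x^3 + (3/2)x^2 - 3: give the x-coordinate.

R'(x) = -x^3 - 2x^2 + 3x. Setting R'(x) = 0 gives x ∈ {-3, 0, 1}.
R''(x) = -3x^2 - 4x + 3. R''(-3) = -12 < 0 ⇒ local maximum; R''(0) = 3 > 0 ⇒ local minimum; R''(1) = -4 < 0 ⇒ local maximum.
So the largest local maximum value is R(-3) = 33/4.

-3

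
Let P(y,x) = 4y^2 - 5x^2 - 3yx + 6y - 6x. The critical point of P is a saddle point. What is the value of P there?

∂P/∂y = 8y - 3x + 6 = 0 and ∂P/∂x = -3y - 10x - 6 = 0, so (y, x) = (-78/89, -30/89).
The Hessian has P_{yy} = 8, P_{xx} = -10, P_{yx} = -3, giving D = -89 < 0, so the point is a saddle point.
P(-78/89, -30/89) = -144/89.

-144/89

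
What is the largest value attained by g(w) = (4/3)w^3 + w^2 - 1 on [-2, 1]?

4/3

Differentiating, g'(w) = 4w^2 + 2w; which vanishes at w = -1/2 and w = 0.
Evaluating at the critical points and endpoints: g(-2) = -23/3, g(-1/2) = -11/12, g(0) = -1, g(1) = 4/3.
Hence the absolute maximum is 4/3 at w = 1.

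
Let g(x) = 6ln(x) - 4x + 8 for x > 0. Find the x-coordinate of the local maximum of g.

g'(x) = 6/x − 4 = 0 gives x = 3/2.
g''(x) = -6/x², which is negative for x > 0, so this is a local maximum.
g(3/2) = 6·ln(3/2) - 6 + 8 ≈ 4.4328.

3/2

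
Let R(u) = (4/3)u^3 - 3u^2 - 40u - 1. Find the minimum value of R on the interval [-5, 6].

R'(u) = 4u^2 - 6u - 40, which vanishes at u = -5/2 and u = 4.
Compare values at every candidate in [-5, 6]: R(-5) = -128/3; R(-5/2) = 713/12; R(4) = -371/3; R(6) = -61.
Hence the absolute minimum is -371/3 at u = 4.

-371/3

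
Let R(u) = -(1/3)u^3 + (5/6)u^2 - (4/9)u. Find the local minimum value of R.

-11/162

R'(u) = -u^2 + (5/3)u - 4/9. Setting R'(u) = 0 gives u ∈ {1/3, 4/3}.
Second-derivative test with R''(u) = -2u + 5/3: R''(1/3) = 1 > 0 ⇒ local minimum; R''(4/3) = -1 < 0 ⇒ local maximum.
Thus R has its local minimum at u = 1/3, with value -11/162.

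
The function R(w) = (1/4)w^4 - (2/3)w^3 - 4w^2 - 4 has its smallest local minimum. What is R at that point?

R'(w) = w^3 - 2w^2 - 8w. Setting R'(w) = 0 gives w ∈ {-2, 0, 4}.
R''(w) = 3w^2 - 4w - 8. R''(-2) = 12 > 0 ⇒ local minimum; R''(0) = -8 < 0 ⇒ local maximum; R''(4) = 24 > 0 ⇒ local minimum.
Thus R has its smallest local minimum at w = 4, with value -140/3.

-140/3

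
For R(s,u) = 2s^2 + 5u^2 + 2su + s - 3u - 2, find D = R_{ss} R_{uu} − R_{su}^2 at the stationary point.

∂R/∂s = 4s + 2u + 1 = 0 and ∂R/∂u = 2s + 10u - 3 = 0, so (s, u) = (-4/9, 7/18).
The Hessian has R_{ss} = 4, R_{uu} = 10, R_{su} = 2, giving D = 36 > 0 with R_{ss} > 0, so the point is a local minimum.
D = (4)·(10) − (2)^2 = 36.

36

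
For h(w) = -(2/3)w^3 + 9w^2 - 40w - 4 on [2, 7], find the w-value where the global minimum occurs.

h'(w) = -2w^2 + 18w - 40, which vanishes at w = 4 and w = 5.
Compare values at every candidate in [2, 7]: h(2) = -160/3,  h(4) = -188/3,  h(5) = -187/3,  h(7) = -215/3.
Hence the absolute minimum is -215/3 at w = 7.

7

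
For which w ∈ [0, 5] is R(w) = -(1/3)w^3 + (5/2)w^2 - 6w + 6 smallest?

Differentiating, R'(w) = -w^2 + 5w - 6; which vanishes at w = 2 and w = 3.
Compare values at every candidate in [0, 5]: R(0) = 6; R(2) = 4/3; R(3) = 3/2; R(5) = -19/6.
The minimum over the interval is -19/6, attained at w = 5.

5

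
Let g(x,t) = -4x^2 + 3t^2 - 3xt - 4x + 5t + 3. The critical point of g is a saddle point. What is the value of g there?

59/57

∂g/∂x = -8x - 3t - 4 = 0 and ∂g/∂t = -3x + 6t + 5 = 0, so (x, t) = (-3/19, -52/57).
The Hessian has g_{xx} = -8, g_{tt} = 6, g_{xt} = -3, giving D = -57 < 0, so the point is a saddle point.
g(-3/19, -52/57) = 59/57.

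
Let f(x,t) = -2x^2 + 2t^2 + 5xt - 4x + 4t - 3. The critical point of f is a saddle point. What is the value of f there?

-43/41

∂f/∂x = -4x + 5t - 4 = 0 and ∂f/∂t = 5x + 4t + 4 = 0, so (x, t) = (-36/41, 4/41).
The Hessian has f_{xx} = -4, f_{tt} = 4, f_{xt} = 5, giving D = -41 < 0, so the point is a saddle point.
f(-36/41, 4/41) = -43/41.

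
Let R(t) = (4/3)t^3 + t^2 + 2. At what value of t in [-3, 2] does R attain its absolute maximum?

2

The derivative is 4t^2 + 2t, which vanishes at t = -1/2 and t = 0.
Compare values at every candidate in [-3, 2]: R(-3) = -25, R(-1/2) = 25/12, R(0) = 2, R(2) = 50/3.
The maximum over the interval is 50/3, attained at t = 2.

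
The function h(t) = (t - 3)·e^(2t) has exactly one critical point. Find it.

h'(t) = 1·e^(2t) + (t - 3)·2·e^(2t) = (2t - 5)·e^(2t). Since e^(2t) > 0, the only critical point is t = 5/2.
h''(5/2) has the same sign as 2 > 0, so this is a local minimum.
h(5/2) = (-1/2)·e^(5) ≈ -74.2066.

5/2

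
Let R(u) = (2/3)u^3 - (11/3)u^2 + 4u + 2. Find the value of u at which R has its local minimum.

3

R'(u) = 2u^2 - (22/3)u + 4. Setting R'(u) = 0 gives u ∈ {2/3, 3}.
Second-derivative test with R''(u) = 4u - 22/3: R''(2/3) = -14/3 < 0 ⇒ local maximum; R''(3) = 14/3 > 0 ⇒ local minimum.
Thus R has its local minimum at u = 3, with value -1.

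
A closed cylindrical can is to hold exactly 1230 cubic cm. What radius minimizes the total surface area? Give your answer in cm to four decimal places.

With radius r and height h, πr²h = 1230 so h = 1230/(πr²), and S(r) = 2πr² + 2πrh = 2πr² + 2·1230/r.
S'(r) = 4πr − 2·1230/r² = 0 ⇒ r³ = 1230/(2π), so r ≈ 5.8064 and h = 2r ≈ 11.6128.
S''(r) = 4π + 4·1230/r³ > 0, so this is the minimum; S ≈ 635.5035.

5.8064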